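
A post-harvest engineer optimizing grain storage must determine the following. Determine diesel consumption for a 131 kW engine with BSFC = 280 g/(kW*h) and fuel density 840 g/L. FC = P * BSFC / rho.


FC = P * BSFC / rho_fuel
   = 131 * 280 / 840
   = 36680 / 840
   = 43.67 L/h


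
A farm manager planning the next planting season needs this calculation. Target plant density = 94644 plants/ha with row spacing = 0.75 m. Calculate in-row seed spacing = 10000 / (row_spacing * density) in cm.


spacing = 10000 / (row_sp * density)
        = 10000 / (0.75 * 94644)
        = 10000 / 70983
        = 0.14088 m = 14.09 cm


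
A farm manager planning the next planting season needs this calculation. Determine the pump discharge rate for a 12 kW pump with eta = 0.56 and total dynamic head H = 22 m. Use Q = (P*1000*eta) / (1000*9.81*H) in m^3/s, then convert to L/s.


Q = (P * 1000 * eta) / (rho * g * H)
  = (12 * 1000 * 0.56) / (1000 * 9.81 * 22)
  = 6720 / 215820
  = 0.03114 m^3/s = 31.14 L/s


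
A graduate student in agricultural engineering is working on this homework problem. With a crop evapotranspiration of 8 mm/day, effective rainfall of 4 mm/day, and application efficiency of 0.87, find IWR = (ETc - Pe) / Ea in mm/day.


IWR = (ETc - Pe) / Ea
    = (8 - 4) / 0.87
    = 4 / 0.87
    = 4.60 mm/day


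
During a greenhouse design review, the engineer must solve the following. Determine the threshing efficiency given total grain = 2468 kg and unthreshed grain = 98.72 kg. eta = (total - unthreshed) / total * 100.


eta = (total - unthreshed) / total * 100
    = (2468 - 98.72) / 2468 * 100
    = 2369.28 / 2468 * 100
    = 96%


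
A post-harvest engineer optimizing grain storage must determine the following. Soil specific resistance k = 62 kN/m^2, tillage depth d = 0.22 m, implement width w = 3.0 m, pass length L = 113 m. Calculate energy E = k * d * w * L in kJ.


E = k * d * w * L
  = 62 * 0.22 * 3.0 * 113
  = 4623.96 kJ


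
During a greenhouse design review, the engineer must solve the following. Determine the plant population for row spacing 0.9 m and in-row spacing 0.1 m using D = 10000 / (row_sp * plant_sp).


D = 10000 / (row_sp * plant_sp)
  = 10000 / (0.9 * 0.1)
  = 10000 / 0.0900
  = 111111.11 plants/ha


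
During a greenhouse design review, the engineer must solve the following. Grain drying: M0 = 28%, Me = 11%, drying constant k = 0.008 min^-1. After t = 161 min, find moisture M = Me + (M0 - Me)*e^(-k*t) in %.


M = Me + (M0 - Me) * e^(-k*t)
  = 11 + (28 - 11) * e^(-0.008*161)
  = 11 + 17 * e^(-1.288)
  = 11 + 17 * 0.27582
  = 11 + 4.6890
  = 15.69%


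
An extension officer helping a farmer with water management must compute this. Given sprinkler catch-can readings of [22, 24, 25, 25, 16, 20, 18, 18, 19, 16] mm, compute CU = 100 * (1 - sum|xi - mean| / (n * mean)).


xbar = 203 / 10 = 20.300
sum|xi - xbar| = 29.600
CU = 100 * (1 - 29.600 / (10 * 20.300))
   = 100 * (1 - 0.1458)
   = 85.42%


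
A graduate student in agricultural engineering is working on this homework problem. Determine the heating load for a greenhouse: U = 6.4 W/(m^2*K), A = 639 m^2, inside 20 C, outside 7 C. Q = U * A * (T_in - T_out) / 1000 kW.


dT = 20 - (7) = 13 K
Q = U * A * dT
  = 6.4 * 639 * 13
  = 53164.80 W = 53.16 kW


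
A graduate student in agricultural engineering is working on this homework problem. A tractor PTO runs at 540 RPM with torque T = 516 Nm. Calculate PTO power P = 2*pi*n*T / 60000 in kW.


P = 2*pi*n*T / 60000
  = 2*pi * 540 * 516 / 60000
  = 1750746.75 / 60000
  = 29.18 kW


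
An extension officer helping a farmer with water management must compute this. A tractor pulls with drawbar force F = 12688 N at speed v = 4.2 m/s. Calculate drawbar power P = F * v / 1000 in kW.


P = F * v / 1000
  = 12688 * 4.2 / 1000
  = 53289.60 / 1000
  = 53.29 kW


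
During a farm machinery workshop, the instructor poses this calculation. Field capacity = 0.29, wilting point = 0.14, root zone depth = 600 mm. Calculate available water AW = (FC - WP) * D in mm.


AW = (FC - WP) * D
   = (0.29 - 0.14) * 600
   = 0.15 * 600
   = 90 mm


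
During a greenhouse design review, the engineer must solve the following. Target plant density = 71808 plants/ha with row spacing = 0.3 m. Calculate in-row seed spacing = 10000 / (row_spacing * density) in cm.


spacing = 10000 / (row_sp * density)
        = 10000 / (0.3 * 71808)
        = 10000 / 21542.40
        = 0.46420 m = 46.42 cm


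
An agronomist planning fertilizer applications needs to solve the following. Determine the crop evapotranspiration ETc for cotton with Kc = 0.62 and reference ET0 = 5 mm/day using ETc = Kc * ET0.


ETc = Kc * ET0
    = 0.62 * 5
    = 3.10 mm/day


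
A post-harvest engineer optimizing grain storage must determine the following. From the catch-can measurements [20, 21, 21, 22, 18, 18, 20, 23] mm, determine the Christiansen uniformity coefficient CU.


xbar = 163 / 8 = 20.375
sum|xi - xbar| = 11
CU = 100 * (1 - 11 / (8 * 20.375))
   = 100 * (1 - 0.0675)
   = 93.25%


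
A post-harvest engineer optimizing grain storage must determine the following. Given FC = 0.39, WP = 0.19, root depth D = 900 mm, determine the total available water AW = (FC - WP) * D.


AW = (FC - WP) * D
   = (0.39 - 0.19) * 900
   = 0.20 * 900
   = 180 mm


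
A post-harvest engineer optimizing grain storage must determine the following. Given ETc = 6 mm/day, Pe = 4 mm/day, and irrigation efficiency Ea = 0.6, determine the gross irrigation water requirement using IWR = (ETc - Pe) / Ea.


IWR = (ETc - Pe) / Ea
    = (6 - 4) / 0.6
    = 2 / 0.6
    = 3.33 mm/day


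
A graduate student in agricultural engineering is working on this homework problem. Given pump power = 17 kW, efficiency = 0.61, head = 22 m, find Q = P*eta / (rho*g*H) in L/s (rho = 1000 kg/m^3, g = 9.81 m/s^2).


Q = (P * 1000 * eta) / (rho * g * H)
  = (17 * 1000 * 0.61) / (1000 * 9.81 * 22)
  = 10370 / 215820
  = 0.04805 m^3/s = 48.05 L/s


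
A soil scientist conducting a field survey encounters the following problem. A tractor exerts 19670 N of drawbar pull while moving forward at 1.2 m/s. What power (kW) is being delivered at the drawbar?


P = F * v / 1000
  = 19670 * 1.2 / 1000
  = 23604 / 1000
  = 23.60 kW


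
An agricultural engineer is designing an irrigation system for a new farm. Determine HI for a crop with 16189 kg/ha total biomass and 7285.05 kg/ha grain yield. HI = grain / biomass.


HI = grain_yield / biomass
   = 7285.05 / 16189
   = 0.45


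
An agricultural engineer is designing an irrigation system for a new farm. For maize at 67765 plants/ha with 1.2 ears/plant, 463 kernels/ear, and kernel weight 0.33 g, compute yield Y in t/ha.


Y = density * ears * kernels * kw
  = 67765 * 1.2 * 463 * 0.33 g/ha
  = 12424577.22 g/ha
  = 12424.58 kg/ha = 12.42 t/ha


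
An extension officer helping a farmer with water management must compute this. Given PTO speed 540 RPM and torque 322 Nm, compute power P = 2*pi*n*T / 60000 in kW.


P = 2*pi*n*T / 60000
  = 2*pi * 540 * 322 / 60000
  = 1092520.26 / 60000
  = 18.21 kW


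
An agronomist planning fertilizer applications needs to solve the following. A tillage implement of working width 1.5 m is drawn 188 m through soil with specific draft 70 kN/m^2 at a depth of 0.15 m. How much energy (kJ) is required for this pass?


E = k * d * w * L
  = 70 * 0.15 * 1.5 * 188
  = 2961 kJ


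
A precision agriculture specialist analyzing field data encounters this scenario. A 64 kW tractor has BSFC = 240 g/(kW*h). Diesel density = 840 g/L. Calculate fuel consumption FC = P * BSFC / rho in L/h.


FC = P * BSFC / rho_fuel
   = 64 * 240 / 840
   = 15360 / 840
   = 18.29 L/h


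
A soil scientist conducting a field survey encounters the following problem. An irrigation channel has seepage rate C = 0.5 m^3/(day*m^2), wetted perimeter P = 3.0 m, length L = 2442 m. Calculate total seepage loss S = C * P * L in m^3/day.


S = C * P * L
  = 0.5 * 3.0 * 2442
  = 3663 m^3/day


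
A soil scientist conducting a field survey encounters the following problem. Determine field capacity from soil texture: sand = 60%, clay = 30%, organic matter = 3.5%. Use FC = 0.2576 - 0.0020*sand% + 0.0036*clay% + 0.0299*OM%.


FC = 0.2576 - 0.0020*60 + 0.0036*30 + 0.0299*3.5
   = 0.2576 - 0.1200 + 0.1080 + 0.1047
   = 0.3503


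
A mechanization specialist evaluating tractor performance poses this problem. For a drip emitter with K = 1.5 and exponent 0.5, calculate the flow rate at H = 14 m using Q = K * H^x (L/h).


Q = K * H^x
  = 1.5 * 14^0.5
  = 1.5 * 3.7417
  = 5.61 L/h


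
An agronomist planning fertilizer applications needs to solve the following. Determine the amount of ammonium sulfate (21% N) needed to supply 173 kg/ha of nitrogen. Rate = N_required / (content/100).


Rate = N_required / (N_content / 100)
     = 173 / (21 / 100)
     = 173 / 0.21
     = 823.81 kg/ha


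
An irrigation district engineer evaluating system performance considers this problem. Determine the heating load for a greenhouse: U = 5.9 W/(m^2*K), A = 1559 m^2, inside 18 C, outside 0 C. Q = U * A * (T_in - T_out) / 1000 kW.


dT = 18 - (0) = 18 K
Q = U * A * dT
  = 5.9 * 1559 * 18
  = 165565.80 W = 165.57 kW


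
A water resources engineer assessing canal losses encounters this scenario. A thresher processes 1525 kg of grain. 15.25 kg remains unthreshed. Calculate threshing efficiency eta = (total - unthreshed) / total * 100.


eta = (total - unthreshed) / total * 100
    = (1525 - 15.25) / 1525 * 100
    = 1509.75 / 1525 * 100
    = 99%


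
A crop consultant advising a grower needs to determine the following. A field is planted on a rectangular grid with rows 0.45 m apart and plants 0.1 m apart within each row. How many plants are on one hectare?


D = 10000 / (row_sp * plant_sp)
  = 10000 / (0.45 * 0.1)
  = 10000 / 0.0450
  = 222222.22 plants/ha


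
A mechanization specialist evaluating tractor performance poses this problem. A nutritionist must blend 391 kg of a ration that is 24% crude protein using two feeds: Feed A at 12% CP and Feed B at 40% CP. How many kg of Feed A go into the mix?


parts_A = CP_b - target = 40 - 24 = 16
parts_B = target - CP_a = 24 - 12 = 12
total_parts = 16 + 12 = 28
Feed A = 391 * 16 / 28 = 223.43 kg
Feed B = 391 * 12 / 28 = 167.57 kg

223.43 kg


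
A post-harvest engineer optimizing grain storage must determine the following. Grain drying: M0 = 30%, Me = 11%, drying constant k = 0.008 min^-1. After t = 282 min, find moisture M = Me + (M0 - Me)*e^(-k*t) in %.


M = Me + (M0 - Me) * e^(-k*t)
  = 11 + (30 - 11) * e^(-0.008*282)
  = 11 + 19 * e^(-2.256)
  = 11 + 19 * 0.10477
  = 11 + 1.9906
  = 12.99%


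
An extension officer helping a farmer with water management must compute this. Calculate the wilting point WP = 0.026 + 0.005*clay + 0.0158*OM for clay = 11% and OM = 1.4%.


WP = 0.026 + 0.005*11 + 0.0158*1.4
   = 0.026 + 0.0550 + 0.0221
   = 0.1031


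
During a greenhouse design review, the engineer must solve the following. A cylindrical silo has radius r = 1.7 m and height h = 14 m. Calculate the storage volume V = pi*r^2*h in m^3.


V = pi * r^2 * h
  = pi * 1.7^2 * 14
  = pi * 2.89 * 14
  = 127.11 m^3


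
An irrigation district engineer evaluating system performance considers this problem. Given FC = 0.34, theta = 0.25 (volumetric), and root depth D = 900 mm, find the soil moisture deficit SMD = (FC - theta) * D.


SMD = (FC - theta) * D
    = (0.34 - 0.25) * 900
    = 0.090 * 900
    = 81 mm


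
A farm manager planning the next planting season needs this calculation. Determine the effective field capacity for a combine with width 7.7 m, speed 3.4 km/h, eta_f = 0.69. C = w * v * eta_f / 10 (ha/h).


C = w * v * eta_f / 10
  = 7.7 * 3.4 * 0.69 / 10
  = 18.06 / 10
  = 1.81 ha/h


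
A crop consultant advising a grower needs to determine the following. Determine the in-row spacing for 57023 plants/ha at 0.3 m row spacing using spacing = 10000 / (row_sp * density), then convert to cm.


spacing = 10000 / (row_sp * density)
        = 10000 / (0.3 * 57023)
        = 10000 / 17106.90
        = 0.58456 m = 58.46 cm


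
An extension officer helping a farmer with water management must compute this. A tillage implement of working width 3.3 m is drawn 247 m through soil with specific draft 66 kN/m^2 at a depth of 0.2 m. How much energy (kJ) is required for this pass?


E = k * d * w * L
  = 66 * 0.2 * 3.3 * 247
  = 10759.32 kJ


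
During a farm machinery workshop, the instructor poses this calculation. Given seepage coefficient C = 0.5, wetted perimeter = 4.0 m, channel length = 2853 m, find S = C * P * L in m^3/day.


S = C * P * L
  = 0.5 * 4.0 * 2853
  = 5706 m^3/day


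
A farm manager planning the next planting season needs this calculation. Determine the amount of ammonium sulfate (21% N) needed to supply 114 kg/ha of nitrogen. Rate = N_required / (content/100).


Rate = N_required / (N_content / 100)
     = 114 / (21 / 100)
     = 114 / 0.21
     = 542.86 kg/ha


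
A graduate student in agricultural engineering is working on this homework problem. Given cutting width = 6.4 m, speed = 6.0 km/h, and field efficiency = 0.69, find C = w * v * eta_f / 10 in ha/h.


C = w * v * eta_f / 10
  = 6.4 * 6.0 * 0.69 / 10
  = 26.50 / 10
  = 2.65 ha/h


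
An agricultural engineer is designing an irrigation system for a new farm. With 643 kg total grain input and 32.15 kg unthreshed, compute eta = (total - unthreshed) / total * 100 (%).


eta = (total - unthreshed) / total * 100
    = (643 - 32.15) / 643 * 100
    = 610.85 / 643 * 100
    = 95%


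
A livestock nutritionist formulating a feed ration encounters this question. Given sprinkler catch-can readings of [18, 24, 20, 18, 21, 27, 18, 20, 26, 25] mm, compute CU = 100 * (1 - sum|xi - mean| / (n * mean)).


xbar = 217 / 10 = 21.700
sum|xi - xbar| = 30.400
CU = 100 * (1 - 30.400 / (10 * 21.700))
   = 100 * (1 - 0.1401)
   = 85.99%


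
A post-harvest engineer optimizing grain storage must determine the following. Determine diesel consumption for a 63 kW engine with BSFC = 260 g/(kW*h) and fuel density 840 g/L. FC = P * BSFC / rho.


FC = P * BSFC / rho_fuel
   = 63 * 260 / 840
   = 16380 / 840
   = 19.50 L/h


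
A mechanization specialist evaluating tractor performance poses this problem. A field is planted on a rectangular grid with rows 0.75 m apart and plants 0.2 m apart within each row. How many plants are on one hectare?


D = 10000 / (row_sp * plant_sp)
  = 10000 / (0.75 * 0.2)
  = 10000 / 0.1500
  = 66666.67 plants/ha


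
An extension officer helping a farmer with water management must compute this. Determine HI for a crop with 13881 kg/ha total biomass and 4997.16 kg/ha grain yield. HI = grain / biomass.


HI = grain_yield / biomass
   = 4997.16 / 13881
   = 0.36


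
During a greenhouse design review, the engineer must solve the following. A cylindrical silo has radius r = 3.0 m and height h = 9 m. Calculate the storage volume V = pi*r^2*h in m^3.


V = pi * r^2 * h
  = pi * 3.0^2 * 9
  = pi * 9 * 9
  = 254.47 m^3


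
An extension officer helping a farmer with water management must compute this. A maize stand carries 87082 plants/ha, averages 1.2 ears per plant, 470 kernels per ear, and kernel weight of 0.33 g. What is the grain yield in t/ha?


Y = density * ears * kernels * kw
  = 87082 * 1.2 * 470 * 0.33 g/ha
  = 16207701.84 g/ha
  = 16207.70 kg/ha = 16.21 t/ha


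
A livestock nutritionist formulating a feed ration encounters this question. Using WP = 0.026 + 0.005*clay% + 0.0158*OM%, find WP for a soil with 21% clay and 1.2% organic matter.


WP = 0.026 + 0.005*21 + 0.0158*1.2
   = 0.026 + 0.1050 + 0.0190
   = 0.1500


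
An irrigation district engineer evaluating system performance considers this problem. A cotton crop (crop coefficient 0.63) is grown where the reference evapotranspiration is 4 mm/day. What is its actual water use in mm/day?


ETc = Kc * ET0
    = 0.63 * 4
    = 2.52 mm/day


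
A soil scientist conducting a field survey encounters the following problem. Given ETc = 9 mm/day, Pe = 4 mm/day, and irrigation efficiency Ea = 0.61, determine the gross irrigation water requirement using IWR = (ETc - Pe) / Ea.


IWR = (ETc - Pe) / Ea
    = (9 - 4) / 0.61
    = 5 / 0.61
    = 8.20 mm/day


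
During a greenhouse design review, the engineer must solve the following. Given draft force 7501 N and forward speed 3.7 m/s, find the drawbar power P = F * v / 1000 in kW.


P = F * v / 1000
  = 7501 * 3.7 / 1000
  = 27753.70 / 1000
  = 27.75 kW


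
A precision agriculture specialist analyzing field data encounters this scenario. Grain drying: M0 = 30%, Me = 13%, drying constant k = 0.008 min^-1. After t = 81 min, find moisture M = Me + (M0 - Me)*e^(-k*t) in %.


M = Me + (M0 - Me) * e^(-k*t)
  = 13 + (30 - 13) * e^(-0.008*81)
  = 13 + 17 * e^(-0.648)
  = 13 + 17 * 0.52309
  = 13 + 8.8925
  = 21.89%


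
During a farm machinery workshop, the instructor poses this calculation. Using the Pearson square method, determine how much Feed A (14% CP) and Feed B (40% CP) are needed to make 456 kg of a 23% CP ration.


parts_A = CP_b - target = 40 - 23 = 17
parts_B = target - CP_a = 23 - 14 = 9
total_parts = 17 + 9 = 26
Feed A = 456 * 17 / 26 = 298.15 kg
Feed B = 456 * 9 / 26 = 157.85 kg

298.15 kg


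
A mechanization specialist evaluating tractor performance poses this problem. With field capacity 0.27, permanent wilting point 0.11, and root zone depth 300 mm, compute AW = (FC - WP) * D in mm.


AW = (FC - WP) * D
   = (0.27 - 0.11) * 300
   = 0.16 * 300
   = 48 mm


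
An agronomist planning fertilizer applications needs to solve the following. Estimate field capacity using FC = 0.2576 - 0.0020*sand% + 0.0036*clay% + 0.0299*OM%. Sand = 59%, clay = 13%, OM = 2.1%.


FC = 0.2576 - 0.0020*59 + 0.0036*13 + 0.0299*2.1
   = 0.2576 - 0.1180 + 0.0468 + 0.0628
   = 0.2492


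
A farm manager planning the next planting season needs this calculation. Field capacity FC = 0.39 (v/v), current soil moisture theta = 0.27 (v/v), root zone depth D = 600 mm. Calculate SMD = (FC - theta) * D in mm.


SMD = (FC - theta) * D
    = (0.39 - 0.27) * 600
    = 0.120 * 600
    = 72 mm


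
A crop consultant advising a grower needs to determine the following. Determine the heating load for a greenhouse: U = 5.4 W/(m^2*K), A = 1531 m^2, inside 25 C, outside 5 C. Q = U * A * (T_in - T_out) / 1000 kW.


dT = 25 - (5) = 20 K
Q = U * A * dT
  = 5.4 * 1531 * 20
  = 165348 W = 165.35 kW


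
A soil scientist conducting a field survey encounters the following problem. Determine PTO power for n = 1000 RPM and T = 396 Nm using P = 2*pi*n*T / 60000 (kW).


P = 2*pi*n*T / 60000
  = 2*pi * 1000 * 396 / 60000
  = 2488141.38 / 60000
  = 41.47 kW


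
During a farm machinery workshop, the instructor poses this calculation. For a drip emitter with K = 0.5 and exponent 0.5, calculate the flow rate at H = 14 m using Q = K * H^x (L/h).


Q = K * H^x
  = 0.5 * 14^0.5
  = 0.5 * 3.7417
  = 1.87 L/h


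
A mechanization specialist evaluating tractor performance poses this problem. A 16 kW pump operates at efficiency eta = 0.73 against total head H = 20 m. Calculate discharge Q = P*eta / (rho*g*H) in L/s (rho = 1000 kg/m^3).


Q = (P * 1000 * eta) / (rho * g * H)
  = (16 * 1000 * 0.73) / (1000 * 9.81 * 20)
  = 11680 / 196200
  = 0.05953 m^3/s = 59.53 L/s


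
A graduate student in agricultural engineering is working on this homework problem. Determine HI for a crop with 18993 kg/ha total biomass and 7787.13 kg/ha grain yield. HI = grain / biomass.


HI = grain_yield / biomass
   = 7787.13 / 18993
   = 0.41


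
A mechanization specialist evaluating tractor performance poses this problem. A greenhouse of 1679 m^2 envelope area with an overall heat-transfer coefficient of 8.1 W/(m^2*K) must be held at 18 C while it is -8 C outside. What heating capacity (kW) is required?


dT = 18 - (-8) = 26 K
Q = U * A * dT
  = 8.1 * 1679 * 26
  = 353597.40 W = 353.60 kW


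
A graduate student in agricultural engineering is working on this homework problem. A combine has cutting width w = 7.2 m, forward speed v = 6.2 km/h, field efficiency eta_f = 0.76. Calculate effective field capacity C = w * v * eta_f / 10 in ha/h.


C = w * v * eta_f / 10
  = 7.2 * 6.2 * 0.76 / 10
  = 33.93 / 10
  = 3.39 ha/h


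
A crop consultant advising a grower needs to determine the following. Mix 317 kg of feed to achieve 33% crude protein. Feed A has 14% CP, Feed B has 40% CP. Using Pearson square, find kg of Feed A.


parts_A = CP_b - target = 40 - 33 = 7
parts_B = target - CP_a = 33 - 14 = 19
total_parts = 7 + 19 = 26
Feed A = 317 * 7 / 26 = 85.35 kg
Feed B = 317 * 19 / 26 = 231.65 kg

85.35 kg


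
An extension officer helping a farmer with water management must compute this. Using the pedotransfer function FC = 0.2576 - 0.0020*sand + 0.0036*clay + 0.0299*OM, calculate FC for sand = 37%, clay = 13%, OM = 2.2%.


FC = 0.2576 - 0.0020*37 + 0.0036*13 + 0.0299*2.2
   = 0.2576 - 0.0740 + 0.0468 + 0.0658
   = 0.2962


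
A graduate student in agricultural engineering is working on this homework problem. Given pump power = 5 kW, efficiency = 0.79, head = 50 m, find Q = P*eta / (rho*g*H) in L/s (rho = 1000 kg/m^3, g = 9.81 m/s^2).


Q = (P * 1000 * eta) / (rho * g * H)
  = (5 * 1000 * 0.79) / (1000 * 9.81 * 50)
  = 3950 / 490500
  = 0.00805 m^3/s = 8.05 L/s


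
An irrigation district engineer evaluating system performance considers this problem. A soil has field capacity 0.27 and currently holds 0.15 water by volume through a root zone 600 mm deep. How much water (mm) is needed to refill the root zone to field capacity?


SMD = (FC - theta) * D
    = (0.27 - 0.15) * 600
    = 0.120 * 600
    = 72 mm


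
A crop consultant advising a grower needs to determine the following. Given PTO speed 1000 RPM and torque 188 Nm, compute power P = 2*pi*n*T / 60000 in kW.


P = 2*pi*n*T / 60000
  = 2*pi * 1000 * 188 / 60000
  = 1181238.84 / 60000
  = 19.69 kW


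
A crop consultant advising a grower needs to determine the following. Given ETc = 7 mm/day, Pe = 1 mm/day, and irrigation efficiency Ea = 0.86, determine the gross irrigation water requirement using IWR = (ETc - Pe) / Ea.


IWR = (ETc - Pe) / Ea
    = (7 - 1) / 0.86
    = 6 / 0.86
    = 6.98 mm/day


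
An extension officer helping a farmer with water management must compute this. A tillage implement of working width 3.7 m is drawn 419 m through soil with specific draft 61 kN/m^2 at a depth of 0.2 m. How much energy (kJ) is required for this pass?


E = k * d * w * L
  = 61 * 0.2 * 3.7 * 419
  = 18913.66 kJ


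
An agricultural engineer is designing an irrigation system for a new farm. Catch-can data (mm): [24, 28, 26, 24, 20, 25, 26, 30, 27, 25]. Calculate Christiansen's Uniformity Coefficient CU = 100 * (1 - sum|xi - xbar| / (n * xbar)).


xbar = 255 / 10 = 25.500
sum|xi - xbar| = 19
CU = 100 * (1 - 19 / (10 * 25.500))
   = 100 * (1 - 0.0745)
   = 92.55%


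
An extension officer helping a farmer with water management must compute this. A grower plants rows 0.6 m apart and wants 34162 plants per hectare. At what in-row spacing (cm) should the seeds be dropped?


spacing = 10000 / (row_sp * density)
        = 10000 / (0.6 * 34162)
        = 10000 / 20497.20
        = 0.48787 m = 48.79 cm


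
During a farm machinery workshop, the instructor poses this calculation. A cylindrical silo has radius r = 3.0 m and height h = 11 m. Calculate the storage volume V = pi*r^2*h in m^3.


V = pi * r^2 * h
  = pi * 3.0^2 * 11
  = pi * 9 * 11
  = 311.02 m^3


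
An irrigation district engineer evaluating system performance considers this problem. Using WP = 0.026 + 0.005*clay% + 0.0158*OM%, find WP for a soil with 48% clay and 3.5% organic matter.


WP = 0.026 + 0.005*48 + 0.0158*3.5
   = 0.026 + 0.2400 + 0.0553
   = 0.3213


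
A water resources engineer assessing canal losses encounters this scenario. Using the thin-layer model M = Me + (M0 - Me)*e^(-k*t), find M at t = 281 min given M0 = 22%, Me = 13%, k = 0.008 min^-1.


M = Me + (M0 - Me) * e^(-k*t)
  = 13 + (22 - 13) * e^(-0.008*281)
  = 13 + 9 * e^(-2.248)
  = 13 + 9 * 0.10561
  = 13 + 0.9505
  = 13.95%


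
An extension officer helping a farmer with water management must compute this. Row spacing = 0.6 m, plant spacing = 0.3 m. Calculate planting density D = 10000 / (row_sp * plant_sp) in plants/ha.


D = 10000 / (row_sp * plant_sp)
  = 10000 / (0.6 * 0.3)
  = 10000 / 0.1800
  = 55555.56 plants/ha


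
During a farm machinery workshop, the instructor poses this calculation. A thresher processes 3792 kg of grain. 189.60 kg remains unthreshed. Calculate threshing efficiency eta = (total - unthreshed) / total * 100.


eta = (total - unthreshed) / total * 100
    = (3792 - 189.60) / 3792 * 100
    = 3602.40 / 3792 * 100
    = 95%


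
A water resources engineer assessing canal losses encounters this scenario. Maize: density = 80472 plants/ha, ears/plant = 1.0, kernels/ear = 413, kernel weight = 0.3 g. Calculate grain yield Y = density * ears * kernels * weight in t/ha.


Y = density * ears * kernels * kw
  = 80472 * 1.0 * 413 * 0.3 g/ha
  = 9970480.80 g/ha
  = 9970.48 kg/ha = 9.97 t/ha


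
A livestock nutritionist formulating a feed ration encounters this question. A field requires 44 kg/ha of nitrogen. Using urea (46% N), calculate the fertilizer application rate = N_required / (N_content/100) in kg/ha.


Rate = N_required / (N_content / 100)
     = 44 / (46 / 100)
     = 44 / 0.46
     = 95.65 kg/ha


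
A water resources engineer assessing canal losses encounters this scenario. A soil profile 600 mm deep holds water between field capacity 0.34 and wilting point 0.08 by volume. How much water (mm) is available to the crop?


AW = (FC - WP) * D
   = (0.34 - 0.08) * 600
   = 0.26 * 600
   = 156 mm


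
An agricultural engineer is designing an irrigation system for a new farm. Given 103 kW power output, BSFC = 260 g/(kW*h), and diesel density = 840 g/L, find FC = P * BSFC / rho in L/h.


FC = P * BSFC / rho_fuel
   = 103 * 260 / 840
   = 26780 / 840
   = 31.88 L/h


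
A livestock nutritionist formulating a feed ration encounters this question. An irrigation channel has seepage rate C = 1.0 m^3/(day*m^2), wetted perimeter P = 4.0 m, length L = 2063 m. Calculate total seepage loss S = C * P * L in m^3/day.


S = C * P * L
  = 1.0 * 4.0 * 2063
  = 8252 m^3/day


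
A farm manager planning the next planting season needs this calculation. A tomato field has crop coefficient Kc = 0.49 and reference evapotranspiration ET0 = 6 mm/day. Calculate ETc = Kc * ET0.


ETc = Kc * ET0
    = 0.49 * 6
    = 2.94 mm/day


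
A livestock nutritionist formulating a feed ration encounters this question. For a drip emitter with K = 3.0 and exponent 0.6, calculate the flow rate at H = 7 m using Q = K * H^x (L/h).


Q = K * H^x
  = 3.0 * 7^0.6
  = 3.0 * 3.2141
  = 9.64 L/h


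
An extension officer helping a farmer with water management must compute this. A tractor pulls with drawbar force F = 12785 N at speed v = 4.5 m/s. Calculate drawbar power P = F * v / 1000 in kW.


P = F * v / 1000
  = 12785 * 4.5 / 1000
  = 57532.50 / 1000
  = 57.53 kW


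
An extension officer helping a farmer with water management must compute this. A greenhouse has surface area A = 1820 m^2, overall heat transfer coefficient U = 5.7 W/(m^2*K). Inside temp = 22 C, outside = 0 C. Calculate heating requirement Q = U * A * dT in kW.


dT = 22 - (0) = 22 K
Q = U * A * dT
  = 5.7 * 1820 * 22
  = 228228 W = 228.23 kW


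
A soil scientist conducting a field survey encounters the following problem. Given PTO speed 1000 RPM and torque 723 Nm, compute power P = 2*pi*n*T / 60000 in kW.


P = 2*pi*n*T / 60000
  = 2*pi * 1000 * 723 / 60000
  = 4542742.98 / 60000
  = 75.71 kW


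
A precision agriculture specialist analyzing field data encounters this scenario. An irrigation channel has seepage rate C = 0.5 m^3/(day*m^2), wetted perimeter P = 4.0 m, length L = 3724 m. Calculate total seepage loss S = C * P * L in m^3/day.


S = C * P * L
  = 0.5 * 4.0 * 3724
  = 7448 m^3/day


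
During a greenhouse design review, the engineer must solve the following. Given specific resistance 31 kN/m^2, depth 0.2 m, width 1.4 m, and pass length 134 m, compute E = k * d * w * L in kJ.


E = k * d * w * L
  = 31 * 0.2 * 1.4 * 134
  = 1163.12 kJ


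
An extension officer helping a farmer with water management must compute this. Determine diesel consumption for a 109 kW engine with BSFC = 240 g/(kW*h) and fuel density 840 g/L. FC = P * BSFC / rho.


FC = P * BSFC / rho_fuel
   = 109 * 240 / 840
   = 26160 / 840
   = 31.14 L/h


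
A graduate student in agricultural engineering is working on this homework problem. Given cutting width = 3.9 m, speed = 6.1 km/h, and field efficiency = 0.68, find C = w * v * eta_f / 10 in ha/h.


C = w * v * eta_f / 10
  = 3.9 * 6.1 * 0.68 / 10
  = 16.18 / 10
  = 1.62 ha/h


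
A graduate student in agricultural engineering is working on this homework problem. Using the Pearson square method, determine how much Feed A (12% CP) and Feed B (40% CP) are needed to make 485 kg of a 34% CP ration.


parts_A = CP_b - target = 40 - 34 = 6
parts_B = target - CP_a = 34 - 12 = 22
total_parts = 6 + 22 = 28
Feed A = 485 * 6 / 28 = 103.93 kg
Feed B = 485 * 22 / 28 = 381.07 kg

103.93 kg


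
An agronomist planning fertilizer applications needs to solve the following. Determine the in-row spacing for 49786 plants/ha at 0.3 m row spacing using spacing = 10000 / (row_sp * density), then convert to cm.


spacing = 10000 / (row_sp * density)
        = 10000 / (0.3 * 49786)
        = 10000 / 14935.80
        = 0.66953 m = 66.95 cm


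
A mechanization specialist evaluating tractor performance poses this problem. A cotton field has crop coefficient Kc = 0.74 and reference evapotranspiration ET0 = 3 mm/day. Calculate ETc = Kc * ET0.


ETc = Kc * ET0
    = 0.74 * 3
    = 2.22 mm/day


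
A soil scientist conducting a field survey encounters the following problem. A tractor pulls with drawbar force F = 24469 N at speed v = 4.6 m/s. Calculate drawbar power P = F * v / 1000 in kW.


P = F * v / 1000
  = 24469 * 4.6 / 1000
  = 112557.40 / 1000
  = 112.56 kW


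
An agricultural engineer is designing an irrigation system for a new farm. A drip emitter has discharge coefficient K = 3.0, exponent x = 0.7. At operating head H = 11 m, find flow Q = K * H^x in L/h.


Q = K * H^x
  = 3.0 * 11^0.7
  = 3.0 * 5.3577
  = 16.07 L/h


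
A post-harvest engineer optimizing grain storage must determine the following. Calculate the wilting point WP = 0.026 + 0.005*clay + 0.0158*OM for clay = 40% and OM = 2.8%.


WP = 0.026 + 0.005*40 + 0.0158*2.8
   = 0.026 + 0.2000 + 0.0442
   = 0.2702


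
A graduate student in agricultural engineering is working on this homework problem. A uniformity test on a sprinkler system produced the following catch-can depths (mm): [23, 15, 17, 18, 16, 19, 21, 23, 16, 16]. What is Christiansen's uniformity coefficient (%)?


xbar = 184 / 10 = 18.400
sum|xi - xbar| = 24.800
CU = 100 * (1 - 24.800 / (10 * 18.400))
   = 100 * (1 - 0.1348)
   = 86.52%


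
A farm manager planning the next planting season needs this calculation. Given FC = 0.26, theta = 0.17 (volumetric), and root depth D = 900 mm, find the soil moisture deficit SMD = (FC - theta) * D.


SMD = (FC - theta) * D
    = (0.26 - 0.17) * 900
    = 0.090 * 900
    = 81 mm


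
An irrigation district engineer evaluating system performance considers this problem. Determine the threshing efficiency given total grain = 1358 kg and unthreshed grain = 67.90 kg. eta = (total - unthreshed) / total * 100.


eta = (total - unthreshed) / total * 100
    = (1358 - 67.90) / 1358 * 100
    = 1290.10 / 1358 * 100
    = 95%


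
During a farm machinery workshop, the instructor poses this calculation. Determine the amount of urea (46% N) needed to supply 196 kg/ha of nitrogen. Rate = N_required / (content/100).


Rate = N_required / (N_content / 100)
     = 196 / (46 / 100)
     = 196 / 0.46
     = 426.09 kg/ha


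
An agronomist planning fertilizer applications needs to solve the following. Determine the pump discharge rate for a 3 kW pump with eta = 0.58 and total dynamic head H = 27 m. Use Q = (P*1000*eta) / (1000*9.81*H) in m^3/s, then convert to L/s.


Q = (P * 1000 * eta) / (rho * g * H)
  = (3 * 1000 * 0.58) / (1000 * 9.81 * 27)
  = 1740 / 264870
  = 0.00657 m^3/s = 6.57 L/s


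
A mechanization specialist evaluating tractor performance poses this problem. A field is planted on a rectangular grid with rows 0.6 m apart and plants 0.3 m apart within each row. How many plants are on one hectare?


D = 10000 / (row_sp * plant_sp)
  = 10000 / (0.6 * 0.3)
  = 10000 / 0.1800
  = 55555.56 plants/ha


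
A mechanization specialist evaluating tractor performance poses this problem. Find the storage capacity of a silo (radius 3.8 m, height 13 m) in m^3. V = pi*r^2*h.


V = pi * r^2 * h
  = pi * 3.8^2 * 13
  = pi * 14.44 * 13
  = 589.74 m^3


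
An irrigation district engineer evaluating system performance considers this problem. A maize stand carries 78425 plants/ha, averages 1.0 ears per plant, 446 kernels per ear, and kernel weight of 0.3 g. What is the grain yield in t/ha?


Y = density * ears * kernels * kw
  = 78425 * 1.0 * 446 * 0.3 g/ha
  = 10493265 g/ha
  = 10493.27 kg/ha = 10.49 t/ha


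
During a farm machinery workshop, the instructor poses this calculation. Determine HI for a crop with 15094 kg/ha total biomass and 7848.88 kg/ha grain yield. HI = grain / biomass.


HI = grain_yield / biomass
   = 7848.88 / 15094
   = 0.52


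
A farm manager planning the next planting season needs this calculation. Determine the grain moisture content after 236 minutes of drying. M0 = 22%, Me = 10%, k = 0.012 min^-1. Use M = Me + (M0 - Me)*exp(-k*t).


M = Me + (M0 - Me) * e^(-k*t)
  = 10 + (22 - 10) * e^(-0.012*236)
  = 10 + 12 * e^(-2.832)
  = 10 + 12 * 0.05889
  = 10 + 0.7067
  = 10.71%


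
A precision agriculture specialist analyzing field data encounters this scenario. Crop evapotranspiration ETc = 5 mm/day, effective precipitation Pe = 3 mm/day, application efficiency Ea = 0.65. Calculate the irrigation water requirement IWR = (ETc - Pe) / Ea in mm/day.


IWR = (ETc - Pe) / Ea
    = (5 - 3) / 0.65
    = 2 / 0.65
    = 3.08 mm/day


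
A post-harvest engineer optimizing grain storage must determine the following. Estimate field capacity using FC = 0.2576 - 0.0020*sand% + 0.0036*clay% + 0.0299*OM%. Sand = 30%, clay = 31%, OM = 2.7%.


FC = 0.2576 - 0.0020*30 + 0.0036*31 + 0.0299*2.7
   = 0.2576 - 0.0600 + 0.1116 + 0.0807
   = 0.3899


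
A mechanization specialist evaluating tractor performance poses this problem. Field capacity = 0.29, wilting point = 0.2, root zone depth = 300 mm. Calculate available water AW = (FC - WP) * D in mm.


AW = (FC - WP) * D
   = (0.29 - 0.2) * 300
   = 0.09 * 300
   = 27 mm


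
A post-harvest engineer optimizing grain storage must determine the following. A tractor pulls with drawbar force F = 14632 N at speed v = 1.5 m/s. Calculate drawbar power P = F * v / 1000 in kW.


P = F * v / 1000
  = 14632 * 1.5 / 1000
  = 21948 / 1000
  = 21.95 kW


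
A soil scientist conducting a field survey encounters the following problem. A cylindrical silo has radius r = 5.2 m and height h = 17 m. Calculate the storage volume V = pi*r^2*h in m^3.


V = pi * r^2 * h
  = pi * 5.2^2 * 17
  = pi * 27.04 * 17
  = 1444.13 m^3


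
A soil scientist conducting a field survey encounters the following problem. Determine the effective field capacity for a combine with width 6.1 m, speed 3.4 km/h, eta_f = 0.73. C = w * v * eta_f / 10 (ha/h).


C = w * v * eta_f / 10
  = 6.1 * 3.4 * 0.73 / 10
  = 15.14 / 10
  = 1.51 ha/h


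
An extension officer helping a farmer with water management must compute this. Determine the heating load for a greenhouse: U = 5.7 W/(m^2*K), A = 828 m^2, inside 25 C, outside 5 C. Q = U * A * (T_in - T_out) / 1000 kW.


dT = 25 - (5) = 20 K
Q = U * A * dT
  = 5.7 * 828 * 20
  = 94392 W = 94.39 kW


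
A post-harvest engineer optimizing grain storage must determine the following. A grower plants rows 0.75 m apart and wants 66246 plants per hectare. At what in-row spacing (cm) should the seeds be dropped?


spacing = 10000 / (row_sp * density)
        = 10000 / (0.75 * 66246)
        = 10000 / 49684.50
        = 0.20127 m = 20.13 cm


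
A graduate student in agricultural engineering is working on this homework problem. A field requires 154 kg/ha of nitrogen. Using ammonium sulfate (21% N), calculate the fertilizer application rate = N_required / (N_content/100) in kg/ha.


Rate = N_required / (N_content / 100)
     = 154 / (21 / 100)
     = 154 / 0.21
     = 733.33 kg/ha


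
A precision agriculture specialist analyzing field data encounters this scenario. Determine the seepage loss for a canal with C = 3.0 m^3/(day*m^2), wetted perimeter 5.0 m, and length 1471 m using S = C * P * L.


S = C * P * L
  = 3.0 * 5.0 * 1471
  = 22065 m^3/day


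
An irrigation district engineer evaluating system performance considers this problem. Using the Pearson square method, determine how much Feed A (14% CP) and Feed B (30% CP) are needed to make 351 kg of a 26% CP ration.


parts_A = CP_b - target = 30 - 26 = 4
parts_B = target - CP_a = 26 - 14 = 12
total_parts = 4 + 12 = 16
Feed A = 351 * 4 / 16 = 87.75 kg
Feed B = 351 * 12 / 16 = 263.25 kg

87.75 kg


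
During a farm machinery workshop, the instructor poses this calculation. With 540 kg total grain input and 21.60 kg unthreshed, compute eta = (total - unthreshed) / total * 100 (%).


eta = (total - unthreshed) / total * 100
    = (540 - 21.60) / 540 * 100
    = 518.40 / 540 * 100
    = 96%


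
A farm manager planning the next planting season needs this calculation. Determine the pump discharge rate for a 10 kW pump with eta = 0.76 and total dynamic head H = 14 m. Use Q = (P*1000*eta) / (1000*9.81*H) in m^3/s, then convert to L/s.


Q = (P * 1000 * eta) / (rho * g * H)
  = (10 * 1000 * 0.76) / (1000 * 9.81 * 14)
  = 7600 / 137340
  = 0.05534 m^3/s = 55.34 L/s


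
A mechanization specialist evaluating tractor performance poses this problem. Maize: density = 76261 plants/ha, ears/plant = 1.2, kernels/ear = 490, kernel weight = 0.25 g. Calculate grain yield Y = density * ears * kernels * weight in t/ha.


Y = density * ears * kernels * kw
  = 76261 * 1.2 * 490 * 0.25 g/ha
  = 11210367 g/ha
  = 11210.37 kg/ha = 11.21 t/ha


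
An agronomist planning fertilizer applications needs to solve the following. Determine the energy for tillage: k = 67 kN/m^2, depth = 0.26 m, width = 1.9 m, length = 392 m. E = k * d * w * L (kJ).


E = k * d * w * L
  = 67 * 0.26 * 1.9 * 392
  = 12974.42 kJ


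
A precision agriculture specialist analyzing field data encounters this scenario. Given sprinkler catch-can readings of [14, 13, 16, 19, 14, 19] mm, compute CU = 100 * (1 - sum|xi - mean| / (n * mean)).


xbar = 95 / 6 = 15.833
sum|xi - xbar| = 13
CU = 100 * (1 - 13 / (6 * 15.833))
   = 100 * (1 - 0.1368)
   = 86.32%


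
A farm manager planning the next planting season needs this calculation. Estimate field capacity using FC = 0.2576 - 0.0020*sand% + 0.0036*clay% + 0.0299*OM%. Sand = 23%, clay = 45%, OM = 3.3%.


FC = 0.2576 - 0.0020*23 + 0.0036*45 + 0.0299*3.3
   = 0.2576 - 0.0460 + 0.1620 + 0.0987
   = 0.4723


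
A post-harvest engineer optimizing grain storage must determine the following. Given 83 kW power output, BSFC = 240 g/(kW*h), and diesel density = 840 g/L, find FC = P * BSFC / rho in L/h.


FC = P * BSFC / rho_fuel
   = 83 * 240 / 840
   = 19920 / 840
   = 23.71 L/h
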